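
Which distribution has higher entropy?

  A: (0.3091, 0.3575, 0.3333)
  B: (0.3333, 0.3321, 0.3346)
B

Both distributions are close to uniform, making this a harder comparison.

H(A) = 1.5824 bits
H(B) = 1.5850 bits

The distribution closer to uniform has higher entropy.
Answer: B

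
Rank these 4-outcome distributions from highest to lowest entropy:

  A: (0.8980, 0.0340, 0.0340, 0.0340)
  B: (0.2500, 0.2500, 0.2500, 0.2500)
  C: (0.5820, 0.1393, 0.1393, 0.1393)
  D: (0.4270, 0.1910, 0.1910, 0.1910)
B > D > C > A

Key insight: Entropy is maximized by uniform distributions and minimized by concentrated distributions.

Entropies:
  H(A) = 0.6370 bits
  H(B) = 2.0000 bits
  H(C) = 1.6430 bits
  H(D) = 1.8928 bits

Ranking: B > D > C > A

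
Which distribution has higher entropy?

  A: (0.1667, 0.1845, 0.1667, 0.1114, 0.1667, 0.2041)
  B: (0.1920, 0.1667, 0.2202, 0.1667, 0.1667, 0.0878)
A

Both distributions are close to uniform, making this a harder comparison.

H(A) = 2.5630 bits
H(B) = 2.5384 bits

The distribution closer to uniform has higher entropy.
Answer: A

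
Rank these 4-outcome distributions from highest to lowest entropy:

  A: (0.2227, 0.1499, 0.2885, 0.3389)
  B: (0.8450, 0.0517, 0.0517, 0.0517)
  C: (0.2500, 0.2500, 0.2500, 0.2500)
C > A > B

Key insight: Entropy is maximized by uniform distributions and minimized by concentrated distributions.

- Uniform distributions have maximum entropy log₂(4) = 2.0000 bits
- The more "peaked" or concentrated a distribution, the lower its entropy

Entropies:
  H(A) = 1.9394 bits
  H(B) = 0.8679 bits
  H(C) = 2.0000 bits

Ranking: C > A > B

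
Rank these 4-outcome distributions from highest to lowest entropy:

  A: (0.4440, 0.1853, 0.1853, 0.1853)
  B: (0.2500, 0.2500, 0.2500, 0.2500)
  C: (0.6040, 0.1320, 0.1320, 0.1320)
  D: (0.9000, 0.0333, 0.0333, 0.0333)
B > A > C > D

Key insight: Entropy is maximized by uniform distributions and minimized by concentrated distributions.

Entropies:
  H(A) = 1.8722 bits
  H(B) = 2.0000 bits
  H(C) = 1.5962 bits
  H(D) = 0.6275 bits

Ranking: B > A > C > D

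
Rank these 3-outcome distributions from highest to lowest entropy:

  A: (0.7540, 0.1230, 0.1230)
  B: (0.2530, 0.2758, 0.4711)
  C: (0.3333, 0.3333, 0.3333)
C > B > A

Key insight: Entropy is maximized by uniform distributions and minimized by concentrated distributions.

- Uniform distributions have maximum entropy log₂(3) = 1.5850 bits
- The more "peaked" or concentrated a distribution, the lower its entropy

Entropies:
  H(A) = 1.0509 bits
  H(B) = 1.5257 bits
  H(C) = 1.5850 bits

Ranking: C > B > A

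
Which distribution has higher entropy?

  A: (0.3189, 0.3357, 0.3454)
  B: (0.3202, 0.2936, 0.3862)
A

Both distributions are close to uniform, making this a harder comparison.

H(A) = 1.5842 bits
H(B) = 1.5753 bits

The distribution closer to uniform has higher entropy.
Answer: A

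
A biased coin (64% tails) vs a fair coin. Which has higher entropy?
Fair coin

The fair coin is uniform (p=0.5), maximizing binary entropy at 1 bit. The biased coin has H(0.64) ≈ 0.943 bits — its outcome is more predictable, so its entropy is lower.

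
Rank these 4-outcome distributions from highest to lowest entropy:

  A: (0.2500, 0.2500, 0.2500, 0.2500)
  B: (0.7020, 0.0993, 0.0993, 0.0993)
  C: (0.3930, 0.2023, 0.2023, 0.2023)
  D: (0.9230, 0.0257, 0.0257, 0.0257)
A > C > B > D

Key insight: Entropy is maximized by uniform distributions and minimized by concentrated distributions.

Entropies:
  H(A) = 2.0000 bits
  H(B) = 1.3512 bits
  H(C) = 1.9288 bits
  H(D) = 0.5136 bits

Ranking: A > C > B > D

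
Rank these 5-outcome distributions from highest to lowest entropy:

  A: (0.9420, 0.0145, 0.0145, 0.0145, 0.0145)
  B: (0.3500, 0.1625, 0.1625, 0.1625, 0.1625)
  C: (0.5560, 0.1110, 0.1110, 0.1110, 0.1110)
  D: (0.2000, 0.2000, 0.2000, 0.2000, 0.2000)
D > B > C > A

Key insight: Entropy is maximized by uniform distributions and minimized by concentrated distributions.

Entropies:
  H(A) = 0.4355 bits
  H(B) = 2.2341 bits
  H(C) = 1.8789 bits
  H(D) = 2.3219 bits

Ranking: D > B > C > A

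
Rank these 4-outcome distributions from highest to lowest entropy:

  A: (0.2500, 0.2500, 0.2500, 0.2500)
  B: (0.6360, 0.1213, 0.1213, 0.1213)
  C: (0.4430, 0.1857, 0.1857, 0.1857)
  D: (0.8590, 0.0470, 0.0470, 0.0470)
A > C > B > D

Key insight: Entropy is maximized by uniform distributions and minimized by concentrated distributions.

Entropies:
  H(A) = 2.0000 bits
  H(B) = 1.5229 bits
  H(C) = 1.8734 bits
  H(D) = 0.8103 bits

Ranking: A > C > B > D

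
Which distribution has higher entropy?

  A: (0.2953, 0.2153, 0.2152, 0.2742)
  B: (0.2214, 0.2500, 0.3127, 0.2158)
A

Both distributions are close to uniform, making this a harder comparison.

H(A) = 1.9855 bits
H(B) = 1.9835 bits

The distribution closer to uniform has higher entropy.
Answer: A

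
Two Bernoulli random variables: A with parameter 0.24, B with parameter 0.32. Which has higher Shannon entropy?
B

For binary distributions, entropy is maximized at p=0.5 and decreases as p moves toward 0 or 1.

H(A) = H(0.24) = 0.7950 bits
H(B) = H(0.32) = 0.9044 bits

Distribution B (p=0.32) is closer to uniform (p=0.5), so it has higher entropy.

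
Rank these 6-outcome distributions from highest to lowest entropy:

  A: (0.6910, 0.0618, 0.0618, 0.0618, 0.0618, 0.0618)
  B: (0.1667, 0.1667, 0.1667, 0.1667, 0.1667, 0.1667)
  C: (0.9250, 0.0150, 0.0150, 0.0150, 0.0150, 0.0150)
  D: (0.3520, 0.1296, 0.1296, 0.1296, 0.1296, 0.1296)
B > D > A > C

Key insight: Entropy is maximized by uniform distributions and minimized by concentrated distributions.

Entropies:
  H(A) = 1.6095 bits
  H(B) = 2.5850 bits
  H(C) = 0.5585 bits
  H(D) = 2.4405 bits

Ranking: B > D > A > C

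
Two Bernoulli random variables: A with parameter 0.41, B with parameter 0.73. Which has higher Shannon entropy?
A

For binary distributions, entropy is maximized at p=0.5 and decreases as p moves toward 0 or 1.

H(A) = H(0.41) = 0.9765 bits
H(B) = H(0.73) = 0.8415 bits

Distribution A (p=0.41) is closer to uniform (p=0.5), so it has higher entropy.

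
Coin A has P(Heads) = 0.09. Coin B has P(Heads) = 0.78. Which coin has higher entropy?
B

For binary distributions, entropy is maximized at p=0.5 and decreases as p moves toward 0 or 1.

H(A) = H(0.09) = 0.4365 bits
H(B) = H(0.78) = 0.7602 bits

Distribution B (p=0.78) is closer to uniform (p=0.5), so it has higher entropy.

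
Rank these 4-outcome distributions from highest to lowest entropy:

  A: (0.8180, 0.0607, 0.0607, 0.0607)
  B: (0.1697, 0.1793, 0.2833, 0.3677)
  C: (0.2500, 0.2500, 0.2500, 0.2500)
C > B > A

Key insight: Entropy is maximized by uniform distributions and minimized by concentrated distributions.

- Uniform distributions have maximum entropy log₂(4) = 2.0000 bits
- The more "peaked" or concentrated a distribution, the lower its entropy

Entropies:
  H(A) = 0.9729 bits
  H(B) = 1.9251 bits
  H(C) = 2.0000 bits

Ranking: C > B > A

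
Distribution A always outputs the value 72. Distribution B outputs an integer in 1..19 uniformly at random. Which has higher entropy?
B

A is deterministic, so H(A) = 0. B is uniform over 19 outcomes, so H(B) = log₂(19) = 4.248 bits. Any distribution with genuine randomness has higher entropy than a deterministic one.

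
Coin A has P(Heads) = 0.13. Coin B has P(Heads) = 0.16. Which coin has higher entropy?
B

For binary distributions, entropy is maximized at p=0.5 and decreases as p moves toward 0 or 1.

H(A) = H(0.13) = 0.5574 bits
H(B) = H(0.16) = 0.6343 bits

Distribution B (p=0.16) is closer to uniform (p=0.5), so it has higher entropy.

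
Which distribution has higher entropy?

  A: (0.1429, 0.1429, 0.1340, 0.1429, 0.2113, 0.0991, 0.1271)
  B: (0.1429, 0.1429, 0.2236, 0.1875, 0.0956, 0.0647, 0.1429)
A

Both distributions are close to uniform, making this a harder comparison.

H(A) = 2.7742 bits
H(B) = 2.7186 bits

The distribution closer to uniform has higher entropy.
Answer: A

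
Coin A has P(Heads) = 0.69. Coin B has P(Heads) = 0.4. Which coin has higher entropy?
B

For binary distributions, entropy is maximized at p=0.5 and decreases as p moves toward 0 or 1.

H(A) = H(0.69) = 0.8932 bits
H(B) = H(0.4) = 0.9710 bits

Distribution B (p=0.4) is closer to uniform (p=0.5), so it has higher entropy.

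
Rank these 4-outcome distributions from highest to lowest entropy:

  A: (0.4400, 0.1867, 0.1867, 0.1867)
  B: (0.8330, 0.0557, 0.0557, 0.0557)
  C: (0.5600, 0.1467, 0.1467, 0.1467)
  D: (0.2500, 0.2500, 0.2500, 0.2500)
D > A > C > B

Key insight: Entropy is maximized by uniform distributions and minimized by concentrated distributions.

Entropies:
  H(A) = 1.8772 bits
  H(B) = 0.9155 bits
  H(C) = 1.6870 bits
  H(D) = 2.0000 bits

Ranking: D > A > C > B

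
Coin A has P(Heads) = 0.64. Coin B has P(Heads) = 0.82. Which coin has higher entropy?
A

For binary distributions, entropy is maximized at p=0.5 and decreases as p moves toward 0 or 1.

H(A) = H(0.64) = 0.9427 bits
H(B) = H(0.82) = 0.6801 bits

Distribution A (p=0.64) is closer to uniform (p=0.5), so it has higher entropy.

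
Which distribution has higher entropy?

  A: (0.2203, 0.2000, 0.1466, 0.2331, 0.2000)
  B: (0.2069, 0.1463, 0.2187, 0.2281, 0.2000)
B

Both distributions are close to uniform, making this a harder comparison.

H(A) = 2.3054 bits
H(B) = 2.3063 bits

The distribution closer to uniform has higher entropy.
Answer: B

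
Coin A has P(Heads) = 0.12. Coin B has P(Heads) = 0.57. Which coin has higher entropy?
B

For binary distributions, entropy is maximized at p=0.5 and decreases as p moves toward 0 or 1.

H(A) = H(0.12) = 0.5294 bits
H(B) = H(0.57) = 0.9858 bits

Distribution B (p=0.57) is closer to uniform (p=0.5), so it has higher entropy.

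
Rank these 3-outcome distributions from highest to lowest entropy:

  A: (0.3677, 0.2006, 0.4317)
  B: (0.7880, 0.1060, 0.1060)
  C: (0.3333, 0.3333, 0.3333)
C > A > B

Key insight: Entropy is maximized by uniform distributions and minimized by concentrated distributions.

- Uniform distributions have maximum entropy log₂(3) = 1.5850 bits
- The more "peaked" or concentrated a distribution, the lower its entropy

Entropies:
  H(A) = 1.5189 bits
  H(B) = 0.9573 bits
  H(C) = 1.5850 bits

Ranking: C > A > B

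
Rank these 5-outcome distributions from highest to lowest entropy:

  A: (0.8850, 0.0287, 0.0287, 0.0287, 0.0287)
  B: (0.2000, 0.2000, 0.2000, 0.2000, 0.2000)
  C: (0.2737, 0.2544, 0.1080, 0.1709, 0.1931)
B > C > A

Key insight: Entropy is maximized by uniform distributions and minimized by concentrated distributions.

- Uniform distributions have maximum entropy log₂(5) = 2.3219 bits
- The more "peaked" or concentrated a distribution, the lower its entropy

Entropies:
  H(A) = 0.7448 bits
  H(B) = 2.3219 bits
  H(C) = 2.2544 bits

Ranking: B > C > A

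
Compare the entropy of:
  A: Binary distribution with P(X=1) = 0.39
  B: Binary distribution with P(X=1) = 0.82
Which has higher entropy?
A

For binary distributions, entropy is maximized at p=0.5 and decreases as p moves toward 0 or 1.

H(A) = H(0.39) = 0.9648 bits
H(B) = H(0.82) = 0.6801 bits

Distribution A (p=0.39) is closer to uniform (p=0.5), so it has higher entropy.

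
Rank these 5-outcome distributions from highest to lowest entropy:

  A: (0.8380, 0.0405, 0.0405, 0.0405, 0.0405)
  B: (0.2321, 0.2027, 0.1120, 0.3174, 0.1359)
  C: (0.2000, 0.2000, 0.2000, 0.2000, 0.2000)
C > B > A

Key insight: Entropy is maximized by uniform distributions and minimized by concentrated distributions.

- Uniform distributions have maximum entropy log₂(5) = 2.3219 bits
- The more "peaked" or concentrated a distribution, the lower its entropy

Entropies:
  H(A) = 0.9631 bits
  H(B) = 2.2263 bits
  H(C) = 2.3219 bits

Ranking: C > B > A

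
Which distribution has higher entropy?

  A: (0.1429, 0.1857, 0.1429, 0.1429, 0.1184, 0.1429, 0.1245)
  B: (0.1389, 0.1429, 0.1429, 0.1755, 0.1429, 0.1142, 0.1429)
B

Both distributions are close to uniform, making this a harder comparison.

H(A) = 2.7939 bits
H(B) = 2.7978 bits

The distribution closer to uniform has higher entropy.
Answer: B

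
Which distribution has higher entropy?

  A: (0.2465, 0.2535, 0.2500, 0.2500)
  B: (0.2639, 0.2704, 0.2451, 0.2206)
A

Both distributions are close to uniform, making this a harder comparison.

H(A) = 1.9999 bits
H(B) = 1.9956 bits

The distribution closer to uniform has higher entropy.
Answer: A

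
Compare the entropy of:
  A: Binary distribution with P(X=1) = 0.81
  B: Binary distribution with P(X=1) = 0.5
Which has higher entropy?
B

For binary distributions, entropy is maximized at p=0.5 and decreases as p moves toward 0 or 1.

H(A) = H(0.81) = 0.7015 bits
H(B) = H(0.5) = 1.0000 bits

Distribution B (p=0.5) is closer to uniform (p=0.5), so it has higher entropy.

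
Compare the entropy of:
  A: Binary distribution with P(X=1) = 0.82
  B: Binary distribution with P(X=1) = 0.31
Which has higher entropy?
B

For binary distributions, entropy is maximized at p=0.5 and decreases as p moves toward 0 or 1.

H(A) = H(0.82) = 0.6801 bits
H(B) = H(0.31) = 0.8932 bits

Distribution B (p=0.31) is closer to uniform (p=0.5), so it has higher entropy.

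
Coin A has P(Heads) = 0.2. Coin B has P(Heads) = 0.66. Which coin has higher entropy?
B

For binary distributions, entropy is maximized at p=0.5 and decreases as p moves toward 0 or 1.

H(A) = H(0.2) = 0.7219 bits
H(B) = H(0.66) = 0.9248 bits

Distribution B (p=0.66) is closer to uniform (p=0.5), so it has higher entropy.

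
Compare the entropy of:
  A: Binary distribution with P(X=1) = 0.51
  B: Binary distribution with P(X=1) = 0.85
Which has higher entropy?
A

For binary distributions, entropy is maximized at p=0.5 and decreases as p moves toward 0 or 1.

H(A) = H(0.51) = 0.9997 bits
H(B) = H(0.85) = 0.6098 bits

Distribution A (p=0.51) is closer to uniform (p=0.5), so it has higher entropy.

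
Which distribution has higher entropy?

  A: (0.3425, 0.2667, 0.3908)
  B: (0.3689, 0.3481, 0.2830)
B

Both distributions are close to uniform, making this a harder comparison.

H(A) = 1.5677 bits
H(B) = 1.5761 bits

The distribution closer to uniform has higher entropy.
Answer: B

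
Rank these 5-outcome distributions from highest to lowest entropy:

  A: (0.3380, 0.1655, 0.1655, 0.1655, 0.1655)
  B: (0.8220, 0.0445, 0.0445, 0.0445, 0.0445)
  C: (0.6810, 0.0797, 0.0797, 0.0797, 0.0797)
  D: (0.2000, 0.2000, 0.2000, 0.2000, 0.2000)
D > A > C > B

Key insight: Entropy is maximized by uniform distributions and minimized by concentrated distributions.

Entropies:
  H(A) = 2.2469 bits
  H(B) = 1.0317 bits
  H(C) = 1.5413 bits
  H(D) = 2.3219 bits

Ranking: D > A > C > B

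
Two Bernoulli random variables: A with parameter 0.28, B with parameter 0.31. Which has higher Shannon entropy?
B

For binary distributions, entropy is maximized at p=0.5 and decreases as p moves toward 0 or 1.

H(A) = H(0.28) = 0.8555 bits
H(B) = H(0.31) = 0.8932 bits

Distribution B (p=0.31) is closer to uniform (p=0.5), so it has higher entropy.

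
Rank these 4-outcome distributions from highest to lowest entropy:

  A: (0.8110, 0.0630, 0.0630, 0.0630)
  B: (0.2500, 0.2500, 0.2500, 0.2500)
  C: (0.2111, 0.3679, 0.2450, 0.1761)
B > C > A

Key insight: Entropy is maximized by uniform distributions and minimized by concentrated distributions.

- Uniform distributions have maximum entropy log₂(4) = 2.0000 bits
- The more "peaked" or concentrated a distribution, the lower its entropy

Entropies:
  H(A) = 0.9989 bits
  H(B) = 2.0000 bits
  H(C) = 1.9427 bits

Ranking: B > C > A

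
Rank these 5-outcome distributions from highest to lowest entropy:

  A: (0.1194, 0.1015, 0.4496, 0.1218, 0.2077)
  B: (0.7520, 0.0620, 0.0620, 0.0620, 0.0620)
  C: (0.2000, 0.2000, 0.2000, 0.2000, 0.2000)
C > A > B

Key insight: Entropy is maximized by uniform distributions and minimized by concentrated distributions.

- Uniform distributions have maximum entropy log₂(5) = 2.3219 bits
- The more "peaked" or concentrated a distribution, the lower its entropy

Entropies:
  H(A) = 2.0605 bits
  H(B) = 1.3041 bits
  H(C) = 2.3219 bits

Ranking: C > A > B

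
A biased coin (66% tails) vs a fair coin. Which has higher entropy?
Fair coin

The fair coin is uniform (p=0.5), maximizing binary entropy at 1 bit. The biased coin has H(0.66) ≈ 0.925 bits — its outcome is more predictable, so its entropy is lower.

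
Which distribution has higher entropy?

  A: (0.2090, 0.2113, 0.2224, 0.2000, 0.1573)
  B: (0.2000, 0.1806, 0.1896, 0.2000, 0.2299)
B

Both distributions are close to uniform, making this a harder comparison.

H(A) = 2.3123 bits
H(B) = 2.3171 bits

The distribution closer to uniform has higher entropy.
Answer: B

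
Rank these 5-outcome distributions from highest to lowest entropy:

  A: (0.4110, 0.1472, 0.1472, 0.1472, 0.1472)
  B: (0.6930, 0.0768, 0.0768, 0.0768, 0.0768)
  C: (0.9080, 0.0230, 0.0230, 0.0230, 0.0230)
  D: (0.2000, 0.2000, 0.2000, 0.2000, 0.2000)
D > A > B > C

Key insight: Entropy is maximized by uniform distributions and minimized by concentrated distributions.

Entropies:
  H(A) = 2.1550 bits
  H(B) = 1.5037 bits
  H(C) = 0.6271 bits
  H(D) = 2.3219 bits

Ranking: D > A > B > C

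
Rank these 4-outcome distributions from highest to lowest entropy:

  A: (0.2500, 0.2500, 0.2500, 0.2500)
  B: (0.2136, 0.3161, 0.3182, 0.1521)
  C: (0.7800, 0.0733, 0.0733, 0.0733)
A > B > C

Key insight: Entropy is maximized by uniform distributions and minimized by concentrated distributions.

- Uniform distributions have maximum entropy log₂(4) = 2.0000 bits
- The more "peaked" or concentrated a distribution, the lower its entropy

Entropies:
  H(A) = 2.0000 bits
  H(B) = 1.9398 bits
  H(C) = 1.1089 bits

Ranking: A > B > C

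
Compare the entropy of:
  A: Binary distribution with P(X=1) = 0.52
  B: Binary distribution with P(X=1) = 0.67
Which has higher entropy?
A

For binary distributions, entropy is maximized at p=0.5 and decreases as p moves toward 0 or 1.

H(A) = H(0.52) = 0.9988 bits
H(B) = H(0.67) = 0.9149 bits

Distribution A (p=0.52) is closer to uniform (p=0.5), so it has higher entropy.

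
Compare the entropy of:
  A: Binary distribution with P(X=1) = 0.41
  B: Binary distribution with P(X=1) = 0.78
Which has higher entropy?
A

For binary distributions, entropy is maximized at p=0.5 and decreases as p moves toward 0 or 1.

H(A) = H(0.41) = 0.9765 bits
H(B) = H(0.78) = 0.7602 bits

Distribution A (p=0.41) is closer to uniform (p=0.5), so it has higher entropy.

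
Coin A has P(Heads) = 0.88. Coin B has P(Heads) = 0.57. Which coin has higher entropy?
B

For binary distributions, entropy is maximized at p=0.5 and decreases as p moves toward 0 or 1.

H(A) = H(0.88) = 0.5294 bits
H(B) = H(0.57) = 0.9858 bits

Distribution B (p=0.57) is closer to uniform (p=0.5), so it has higher entropy.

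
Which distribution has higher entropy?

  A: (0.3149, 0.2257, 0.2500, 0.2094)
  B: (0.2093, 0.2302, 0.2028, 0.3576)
A

Both distributions are close to uniform, making this a harder comparison.

H(A) = 1.9820 bits
H(B) = 1.9575 bits

The distribution closer to uniform has higher entropy.
Answer: A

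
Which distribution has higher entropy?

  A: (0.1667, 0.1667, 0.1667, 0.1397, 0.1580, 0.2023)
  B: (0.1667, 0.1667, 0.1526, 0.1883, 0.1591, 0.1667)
B

Both distributions are close to uniform, making this a harder comparison.

H(A) = 2.5761 bits
H(B) = 2.5819 bits

The distribution closer to uniform has higher entropy.
Answer: B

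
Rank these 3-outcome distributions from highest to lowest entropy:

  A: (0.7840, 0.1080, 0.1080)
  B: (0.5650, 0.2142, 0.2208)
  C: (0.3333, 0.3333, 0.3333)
C > B > A

Key insight: Entropy is maximized by uniform distributions and minimized by concentrated distributions.

- Uniform distributions have maximum entropy log₂(3) = 1.5850 bits
- The more "peaked" or concentrated a distribution, the lower its entropy

Entropies:
  H(A) = 0.9688 bits
  H(B) = 1.4228 bits
  H(C) = 1.5850 bits

Ranking: C > B > A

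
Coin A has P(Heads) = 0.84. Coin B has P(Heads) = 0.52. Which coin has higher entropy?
B

For binary distributions, entropy is maximized at p=0.5 and decreases as p moves toward 0 or 1.

H(A) = H(0.84) = 0.6343 bits
H(B) = H(0.52) = 0.9988 bits

Distribution B (p=0.52) is closer to uniform (p=0.5), so it has higher entropy.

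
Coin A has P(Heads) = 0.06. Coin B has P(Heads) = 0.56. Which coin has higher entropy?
B

For binary distributions, entropy is maximized at p=0.5 and decreases as p moves toward 0 or 1.

H(A) = H(0.06) = 0.3274 bits
H(B) = H(0.56) = 0.9896 bits

Distribution B (p=0.56) is closer to uniform (p=0.5), so it has higher entropy.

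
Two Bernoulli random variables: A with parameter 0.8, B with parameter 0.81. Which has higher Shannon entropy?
A

For binary distributions, entropy is maximized at p=0.5 and decreases as p moves toward 0 or 1.

H(A) = H(0.8) = 0.7219 bits
H(B) = H(0.81) = 0.7015 bits

Distribution A (p=0.8) is closer to uniform (p=0.5), so it has higher entropy.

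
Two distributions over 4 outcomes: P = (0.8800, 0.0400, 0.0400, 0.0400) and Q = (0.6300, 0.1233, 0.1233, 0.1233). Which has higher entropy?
Q

P is highly concentrated on one outcome (88%), making it nearly deterministic. Q spreads its mass more evenly (max 63%). The more spread-out distribution has higher entropy: H(P) ≈ 0.720 bits, H(Q) ≈ 1.537 bits.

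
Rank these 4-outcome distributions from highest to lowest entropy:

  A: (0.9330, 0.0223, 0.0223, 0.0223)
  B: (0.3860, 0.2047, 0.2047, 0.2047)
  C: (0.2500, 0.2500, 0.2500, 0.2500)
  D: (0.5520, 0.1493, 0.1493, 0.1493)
C > B > D > A

Key insight: Entropy is maximized by uniform distributions and minimized by concentrated distributions.

Entropies:
  H(A) = 0.4608 bits
  H(B) = 1.9353 bits
  H(C) = 2.0000 bits
  H(D) = 1.7022 bits

Ranking: C > B > D > A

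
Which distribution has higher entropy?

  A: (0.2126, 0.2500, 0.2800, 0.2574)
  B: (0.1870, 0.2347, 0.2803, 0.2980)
A

Both distributions are close to uniform, making this a harder comparison.

H(A) = 1.9931 bits
H(B) = 1.9779 bits

The distribution closer to uniform has higher entropy.
Answer: A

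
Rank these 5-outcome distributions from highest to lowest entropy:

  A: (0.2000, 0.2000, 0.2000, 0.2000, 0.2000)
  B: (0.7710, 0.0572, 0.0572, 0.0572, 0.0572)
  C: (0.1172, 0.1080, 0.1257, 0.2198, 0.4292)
A > C > B

Key insight: Entropy is maximized by uniform distributions and minimized by concentrated distributions.

- Uniform distributions have maximum entropy log₂(5) = 2.3219 bits
- The more "peaked" or concentrated a distribution, the lower its entropy

Entropies:
  H(A) = 2.3219 bits
  H(B) = 1.2343 bits
  H(C) = 2.0897 bits

Ranking: A > C > B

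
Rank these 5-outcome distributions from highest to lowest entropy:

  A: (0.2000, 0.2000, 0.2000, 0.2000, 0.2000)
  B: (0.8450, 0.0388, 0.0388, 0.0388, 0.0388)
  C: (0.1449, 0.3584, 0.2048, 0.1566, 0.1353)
A > C > B

Key insight: Entropy is maximized by uniform distributions and minimized by concentrated distributions.

- Uniform distributions have maximum entropy log₂(5) = 2.3219 bits
- The more "peaked" or concentrated a distribution, the lower its entropy

Entropies:
  H(A) = 2.3219 bits
  H(B) = 0.9322 bits
  H(C) = 2.2122 bits

Ranking: A > C > B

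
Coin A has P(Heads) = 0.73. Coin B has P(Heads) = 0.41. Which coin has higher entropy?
B

For binary distributions, entropy is maximized at p=0.5 and decreases as p moves toward 0 or 1.

H(A) = H(0.73) = 0.8415 bits
H(B) = H(0.41) = 0.9765 bits

Distribution B (p=0.41) is closer to uniform (p=0.5), so it has higher entropy.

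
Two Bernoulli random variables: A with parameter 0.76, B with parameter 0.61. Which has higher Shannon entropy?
B

For binary distributions, entropy is maximized at p=0.5 and decreases as p moves toward 0 or 1.

H(A) = H(0.76) = 0.7950 bits
H(B) = H(0.61) = 0.9648 bits

Distribution B (p=0.61) is closer to uniform (p=0.5), so it has higher entropy.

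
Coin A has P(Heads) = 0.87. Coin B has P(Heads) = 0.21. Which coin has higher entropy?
B

For binary distributions, entropy is maximized at p=0.5 and decreases as p moves toward 0 or 1.

H(A) = H(0.87) = 0.5574 bits
H(B) = H(0.21) = 0.7415 bits

Distribution B (p=0.21) is closer to uniform (p=0.5), so it has higher entropy.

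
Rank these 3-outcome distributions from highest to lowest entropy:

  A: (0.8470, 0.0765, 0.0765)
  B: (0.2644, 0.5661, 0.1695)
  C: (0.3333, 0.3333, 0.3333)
C > B > A

Key insight: Entropy is maximized by uniform distributions and minimized by concentrated distributions.

- Uniform distributions have maximum entropy log₂(3) = 1.5850 bits
- The more "peaked" or concentrated a distribution, the lower its entropy

Entropies:
  H(A) = 0.7703 bits
  H(B) = 1.4062 bits
  H(C) = 1.5850 bits

Ranking: C > B > A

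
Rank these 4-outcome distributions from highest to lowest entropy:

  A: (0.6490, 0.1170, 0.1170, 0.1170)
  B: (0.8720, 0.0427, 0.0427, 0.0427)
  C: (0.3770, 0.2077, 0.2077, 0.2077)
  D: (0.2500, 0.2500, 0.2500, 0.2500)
D > C > A > B

Key insight: Entropy is maximized by uniform distributions and minimized by concentrated distributions.

Entropies:
  H(A) = 1.4913 bits
  H(B) = 0.7548 bits
  H(C) = 1.9433 bits
  H(D) = 2.0000 bits

Ranking: D > C > A > B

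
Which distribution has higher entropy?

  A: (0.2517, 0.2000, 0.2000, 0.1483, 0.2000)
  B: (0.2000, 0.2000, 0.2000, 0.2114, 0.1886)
B

Both distributions are close to uniform, making this a harder comparison.

H(A) = 2.3024 bits
H(B) = 2.3210 bits

The distribution closer to uniform has higher entropy.
Answer: B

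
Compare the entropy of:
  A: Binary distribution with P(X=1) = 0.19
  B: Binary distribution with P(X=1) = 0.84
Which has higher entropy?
A

For binary distributions, entropy is maximized at p=0.5 and decreases as p moves toward 0 or 1.

H(A) = H(0.19) = 0.7015 bits
H(B) = H(0.84) = 0.6343 bits

Distribution A (p=0.19) is closer to uniform (p=0.5), so it has higher entropy.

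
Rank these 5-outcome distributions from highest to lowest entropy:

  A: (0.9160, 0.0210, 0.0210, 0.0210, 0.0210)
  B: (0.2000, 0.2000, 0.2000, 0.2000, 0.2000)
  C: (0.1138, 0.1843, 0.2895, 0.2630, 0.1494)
B > C > A

Key insight: Entropy is maximized by uniform distributions and minimized by concentrated distributions.

- Uniform distributions have maximum entropy log₂(5) = 2.3219 bits
- The more "peaked" or concentrated a distribution, the lower its entropy

Entropies:
  H(A) = 0.5841 bits
  H(B) = 2.3219 bits
  H(C) = 2.2407 bits

Ranking: B > C > A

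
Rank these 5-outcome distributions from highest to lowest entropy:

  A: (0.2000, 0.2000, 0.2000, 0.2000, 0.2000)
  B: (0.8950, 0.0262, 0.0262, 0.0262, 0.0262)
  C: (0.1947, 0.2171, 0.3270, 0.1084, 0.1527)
A > C > B

Key insight: Entropy is maximized by uniform distributions and minimized by concentrated distributions.

- Uniform distributions have maximum entropy log₂(5) = 2.3219 bits
- The more "peaked" or concentrated a distribution, the lower its entropy

Entropies:
  H(A) = 2.3219 bits
  H(B) = 0.6946 bits
  H(C) = 2.2270 bits

Ranking: A > C > B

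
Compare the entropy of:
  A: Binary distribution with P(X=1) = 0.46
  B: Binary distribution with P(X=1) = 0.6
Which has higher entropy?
A

For binary distributions, entropy is maximized at p=0.5 and decreases as p moves toward 0 or 1.

H(A) = H(0.46) = 0.9954 bits
H(B) = H(0.6) = 0.9710 bits

Distribution A (p=0.46) is closer to uniform (p=0.5), so it has higher entropy.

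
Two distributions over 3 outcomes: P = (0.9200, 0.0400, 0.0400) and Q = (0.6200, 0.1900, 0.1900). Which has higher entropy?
Q

P is highly concentrated on one outcome (92%), making it nearly deterministic. Q spreads its mass more evenly (max 62%). The more spread-out distribution has higher entropy: H(P) ≈ 0.482 bits, H(Q) ≈ 1.338 bits.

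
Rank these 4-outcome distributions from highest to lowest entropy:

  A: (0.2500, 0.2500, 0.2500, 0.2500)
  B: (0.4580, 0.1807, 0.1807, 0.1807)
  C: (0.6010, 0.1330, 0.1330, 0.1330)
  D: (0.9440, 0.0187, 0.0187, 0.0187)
A > B > C > D

Key insight: Entropy is maximized by uniform distributions and minimized by concentrated distributions.

Entropies:
  H(A) = 2.0000 bits
  H(B) = 1.8540 bits
  H(C) = 1.6028 bits
  H(D) = 0.4001 bits

Ranking: A > B > C > D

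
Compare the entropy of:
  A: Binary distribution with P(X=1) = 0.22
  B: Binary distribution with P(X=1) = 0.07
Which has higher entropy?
A

For binary distributions, entropy is maximized at p=0.5 and decreases as p moves toward 0 or 1.

H(A) = H(0.22) = 0.7602 bits
H(B) = H(0.07) = 0.3659 bits

Distribution A (p=0.22) is closer to uniform (p=0.5), so it has higher entropy.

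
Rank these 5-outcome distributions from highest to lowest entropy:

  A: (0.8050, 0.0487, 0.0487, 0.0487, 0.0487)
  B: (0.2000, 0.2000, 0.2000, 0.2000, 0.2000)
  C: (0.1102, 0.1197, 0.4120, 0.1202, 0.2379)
B > C > A

Key insight: Entropy is maximized by uniform distributions and minimized by concentrated distributions.

- Uniform distributions have maximum entropy log₂(5) = 2.3219 bits
- The more "peaked" or concentrated a distribution, the lower its entropy

Entropies:
  H(A) = 1.1018 bits
  H(B) = 2.3219 bits
  H(C) = 2.1045 bits

Ranking: B > C > A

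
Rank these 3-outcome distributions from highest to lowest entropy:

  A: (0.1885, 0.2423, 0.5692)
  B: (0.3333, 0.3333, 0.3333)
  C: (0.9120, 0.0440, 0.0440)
B > A > C

Key insight: Entropy is maximized by uniform distributions and minimized by concentrated distributions.

- Uniform distributions have maximum entropy log₂(3) = 1.5850 bits
- The more "peaked" or concentrated a distribution, the lower its entropy

Entropies:
  H(A) = 1.4121 bits
  H(B) = 1.5850 bits
  H(C) = 0.5178 bits

Ranking: B > A > C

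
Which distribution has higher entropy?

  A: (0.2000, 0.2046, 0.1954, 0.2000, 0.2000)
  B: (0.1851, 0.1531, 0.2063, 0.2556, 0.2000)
A

Both distributions are close to uniform, making this a harder comparison.

H(A) = 2.3218 bits
H(B) = 2.3021 bits

The distribution closer to uniform has higher entropy.
Answer: A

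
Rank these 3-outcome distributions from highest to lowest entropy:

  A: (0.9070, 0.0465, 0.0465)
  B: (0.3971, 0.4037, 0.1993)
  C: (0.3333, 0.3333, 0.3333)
C > B > A

Key insight: Entropy is maximized by uniform distributions and minimized by concentrated distributions.

- Uniform distributions have maximum entropy log₂(3) = 1.5850 bits
- The more "peaked" or concentrated a distribution, the lower its entropy

Entropies:
  H(A) = 0.5394 bits
  H(B) = 1.5211 bits
  H(C) = 1.5850 bits

Ranking: C > B > A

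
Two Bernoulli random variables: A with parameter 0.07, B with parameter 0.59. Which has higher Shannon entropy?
B

For binary distributions, entropy is maximized at p=0.5 and decreases as p moves toward 0 or 1.

H(A) = H(0.07) = 0.3659 bits
H(B) = H(0.59) = 0.9765 bits

Distribution B (p=0.59) is closer to uniform (p=0.5), so it has higher entropy.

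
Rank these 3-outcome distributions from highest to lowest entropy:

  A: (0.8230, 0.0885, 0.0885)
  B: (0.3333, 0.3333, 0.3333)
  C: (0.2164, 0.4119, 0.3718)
B > C > A

Key insight: Entropy is maximized by uniform distributions and minimized by concentrated distributions.

- Uniform distributions have maximum entropy log₂(3) = 1.5850 bits
- The more "peaked" or concentrated a distribution, the lower its entropy

Entropies:
  H(A) = 0.8505 bits
  H(B) = 1.5850 bits
  H(C) = 1.5356 bits

Ranking: B > C > A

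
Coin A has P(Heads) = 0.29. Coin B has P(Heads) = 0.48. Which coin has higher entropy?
B

For binary distributions, entropy is maximized at p=0.5 and decreases as p moves toward 0 or 1.

H(A) = H(0.29) = 0.8687 bits
H(B) = H(0.48) = 0.9988 bits

Distribution B (p=0.48) is closer to uniform (p=0.5), so it has higher entropy.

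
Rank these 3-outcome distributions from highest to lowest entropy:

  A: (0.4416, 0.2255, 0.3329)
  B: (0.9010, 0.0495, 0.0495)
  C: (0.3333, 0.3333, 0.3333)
C > A > B

Key insight: Entropy is maximized by uniform distributions and minimized by concentrated distributions.

- Uniform distributions have maximum entropy log₂(3) = 1.5850 bits
- The more "peaked" or concentrated a distribution, the lower its entropy

Entropies:
  H(A) = 1.5335 bits
  H(B) = 0.5648 bits
  H(C) = 1.5850 bits

Ranking: C > A > B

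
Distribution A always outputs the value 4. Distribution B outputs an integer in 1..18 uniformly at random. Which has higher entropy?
B

A is deterministic, so H(A) = 0. B is uniform over 18 outcomes, so H(B) = log₂(18) = 4.170 bits. Any distribution with genuine randomness has higher entropy than a deterministic one.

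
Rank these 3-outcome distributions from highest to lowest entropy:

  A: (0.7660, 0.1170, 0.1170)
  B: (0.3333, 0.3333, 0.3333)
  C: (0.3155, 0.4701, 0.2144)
B > C > A

Key insight: Entropy is maximized by uniform distributions and minimized by concentrated distributions.

- Uniform distributions have maximum entropy log₂(3) = 1.5850 bits
- The more "peaked" or concentrated a distribution, the lower its entropy

Entropies:
  H(A) = 1.0189 bits
  H(B) = 1.5850 bits
  H(C) = 1.5133 bits

Ranking: B > C > A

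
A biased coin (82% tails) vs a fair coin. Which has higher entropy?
Fair coin

The fair coin is uniform (p=0.5), maximizing binary entropy at 1 bit. The biased coin has H(0.82) ≈ 0.680 bits — its outcome is more predictable, so its entropy is lower.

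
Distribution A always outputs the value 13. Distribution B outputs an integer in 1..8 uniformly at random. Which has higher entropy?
B

A is deterministic, so H(A) = 0. B is uniform over 8 outcomes, so H(B) = log₂(8) = 3.000 bits. Any distribution with genuine randomness has higher entropy than a deterministic one.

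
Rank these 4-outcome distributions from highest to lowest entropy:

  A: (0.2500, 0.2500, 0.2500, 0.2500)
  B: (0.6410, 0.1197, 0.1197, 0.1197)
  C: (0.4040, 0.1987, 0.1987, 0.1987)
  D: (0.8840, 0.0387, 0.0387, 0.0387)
A > C > B > D

Key insight: Entropy is maximized by uniform distributions and minimized by concentrated distributions.

Entropies:
  H(A) = 2.0000 bits
  H(B) = 1.5109 bits
  H(C) = 1.9179 bits
  H(D) = 0.7016 bits

Ranking: A > C > B > D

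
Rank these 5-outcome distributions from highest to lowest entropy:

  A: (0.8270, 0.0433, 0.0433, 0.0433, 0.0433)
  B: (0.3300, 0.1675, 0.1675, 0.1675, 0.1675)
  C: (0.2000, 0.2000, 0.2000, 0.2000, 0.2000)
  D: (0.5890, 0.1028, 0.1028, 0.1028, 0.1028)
C > B > D > A

Key insight: Entropy is maximized by uniform distributions and minimized by concentrated distributions.

Entropies:
  H(A) = 1.0105 bits
  H(B) = 2.2549 bits
  H(C) = 2.3219 bits
  H(D) = 1.7990 bits

Ranking: C > B > D > A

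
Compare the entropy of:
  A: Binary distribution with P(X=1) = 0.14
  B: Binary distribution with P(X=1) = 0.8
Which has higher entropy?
B

For binary distributions, entropy is maximized at p=0.5 and decreases as p moves toward 0 or 1.

H(A) = H(0.14) = 0.5842 bits
H(B) = H(0.8) = 0.7219 bits

Distribution B (p=0.8) is closer to uniform (p=0.5), so it has higher entropy.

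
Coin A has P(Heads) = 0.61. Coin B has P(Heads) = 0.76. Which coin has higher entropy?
A

For binary distributions, entropy is maximized at p=0.5 and decreases as p moves toward 0 or 1.

H(A) = H(0.61) = 0.9648 bits
H(B) = H(0.76) = 0.7950 bits

Distribution A (p=0.61) is closer to uniform (p=0.5), so it has higher entropy.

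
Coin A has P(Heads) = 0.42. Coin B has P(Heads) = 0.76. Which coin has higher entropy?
A

For binary distributions, entropy is maximized at p=0.5 and decreases as p moves toward 0 or 1.

H(A) = H(0.42) = 0.9815 bits
H(B) = H(0.76) = 0.7950 bits

Distribution A (p=0.42) is closer to uniform (p=0.5), so it has higher entropy.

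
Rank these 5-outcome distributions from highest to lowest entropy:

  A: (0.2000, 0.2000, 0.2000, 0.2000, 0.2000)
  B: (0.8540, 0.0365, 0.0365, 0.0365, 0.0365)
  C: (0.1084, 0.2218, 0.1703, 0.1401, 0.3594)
A > C > B

Key insight: Entropy is maximized by uniform distributions and minimized by concentrated distributions.

- Uniform distributions have maximum entropy log₂(5) = 2.3219 bits
- The more "peaked" or concentrated a distribution, the lower its entropy

Entropies:
  H(A) = 2.3219 bits
  H(B) = 0.8917 bits
  H(C) = 2.1922 bits

Ranking: A > C > B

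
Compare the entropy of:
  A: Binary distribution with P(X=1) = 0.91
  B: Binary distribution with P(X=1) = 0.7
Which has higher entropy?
B

For binary distributions, entropy is maximized at p=0.5 and decreases as p moves toward 0 or 1.

H(A) = H(0.91) = 0.4365 bits
H(B) = H(0.7) = 0.8813 bits

Distribution B (p=0.7) is closer to uniform (p=0.5), so it has higher entropy.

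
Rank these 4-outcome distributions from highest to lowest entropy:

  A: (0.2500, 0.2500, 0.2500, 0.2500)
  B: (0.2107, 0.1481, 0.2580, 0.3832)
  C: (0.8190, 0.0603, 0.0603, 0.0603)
A > B > C

Key insight: Entropy is maximized by uniform distributions and minimized by concentrated distributions.

- Uniform distributions have maximum entropy log₂(4) = 2.0000 bits
- The more "peaked" or concentrated a distribution, the lower its entropy

Entropies:
  H(A) = 2.0000 bits
  H(B) = 1.9160 bits
  H(C) = 0.9691 bits

Ranking: A > B > C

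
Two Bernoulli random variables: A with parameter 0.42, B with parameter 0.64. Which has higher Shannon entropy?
A

For binary distributions, entropy is maximized at p=0.5 and decreases as p moves toward 0 or 1.

H(A) = H(0.42) = 0.9815 bits
H(B) = H(0.64) = 0.9427 bits

Distribution A (p=0.42) is closer to uniform (p=0.5), so it has higher entropy.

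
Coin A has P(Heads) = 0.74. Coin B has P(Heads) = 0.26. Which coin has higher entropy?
Equal

For binary distributions, entropy is maximized at p=0.5 and decreases as p moves toward 0 or 1.

H(A) = H(0.74) = 0.8267 bits
H(B) = H(0.26) = 0.8267 bits

Both distributions are equally far from uniform (|0.74-0.5| = |0.26-0.5|), so they have the same entropy.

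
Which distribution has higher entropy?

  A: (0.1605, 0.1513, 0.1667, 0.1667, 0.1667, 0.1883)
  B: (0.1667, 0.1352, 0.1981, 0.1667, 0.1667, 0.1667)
A

Both distributions are close to uniform, making this a harder comparison.

H(A) = 2.5818 bits
H(B) = 2.5764 bits

The distribution closer to uniform has higher entropy.
Answer: A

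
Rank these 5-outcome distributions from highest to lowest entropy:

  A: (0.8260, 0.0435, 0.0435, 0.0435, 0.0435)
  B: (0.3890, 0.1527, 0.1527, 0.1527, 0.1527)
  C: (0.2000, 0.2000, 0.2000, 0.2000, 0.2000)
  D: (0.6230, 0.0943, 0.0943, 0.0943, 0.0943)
C > B > D > A

Key insight: Entropy is maximized by uniform distributions and minimized by concentrated distributions.

Entropies:
  H(A) = 1.0148 bits
  H(B) = 2.1862 bits
  H(C) = 2.3219 bits
  H(D) = 1.7099 bits

Ranking: C > B > D > A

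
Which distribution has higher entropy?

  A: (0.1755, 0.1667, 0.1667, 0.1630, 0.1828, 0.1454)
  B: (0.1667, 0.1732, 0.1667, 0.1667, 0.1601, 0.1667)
B

Both distributions are close to uniform, making this a harder comparison.

H(A) = 2.5814 bits
H(B) = 2.5846 bits

The distribution closer to uniform has higher entropy.
Answer: B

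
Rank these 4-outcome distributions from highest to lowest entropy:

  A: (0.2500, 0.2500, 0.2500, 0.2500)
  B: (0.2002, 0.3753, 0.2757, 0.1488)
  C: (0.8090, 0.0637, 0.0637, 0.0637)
A > B > C

Key insight: Entropy is maximized by uniform distributions and minimized by concentrated distributions.

- Uniform distributions have maximum entropy log₂(4) = 2.0000 bits
- The more "peaked" or concentrated a distribution, the lower its entropy

Entropies:
  H(A) = 2.0000 bits
  H(B) = 1.9166 bits
  H(C) = 1.0063 bits

Ranking: A > B > C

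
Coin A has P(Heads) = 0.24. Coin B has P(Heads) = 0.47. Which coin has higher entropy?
B

For binary distributions, entropy is maximized at p=0.5 and decreases as p moves toward 0 or 1.

H(A) = H(0.24) = 0.7950 bits
H(B) = H(0.47) = 0.9974 bits

Distribution B (p=0.47) is closer to uniform (p=0.5), so it has higher entropy.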